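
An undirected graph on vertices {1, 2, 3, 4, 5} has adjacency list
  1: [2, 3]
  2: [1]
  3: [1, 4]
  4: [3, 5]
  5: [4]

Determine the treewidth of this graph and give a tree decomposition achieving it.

The largest bag has 2 vertices, giving width 1; this decomposition certifies tw(G) ≤ 1. G has an edge, so its treewidth is at least 1. Therefore the treewidth is 1.

Treewidth 1.
One such decomposition:
Bags: B1 = {4, 5}  B2 = {3, 4}  B3 = {1, 3}  B4 = {1, 2}
Tree: B1–B2, B2–B3, B3–B4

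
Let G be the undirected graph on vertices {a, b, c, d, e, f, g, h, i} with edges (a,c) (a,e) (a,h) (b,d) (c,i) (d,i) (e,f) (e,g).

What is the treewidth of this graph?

1

A width-1 tree decomposition is:
Bags: B1 = {a, e}  B2 = {a, h}  B3 = {a, c}  B4 = {e, f}  B5 = {c, i}  B6 = {d, i}  B7 = {e, g}  B8 = {b, d}
Tree: B1–B2, B1–B3, B1–B4, B3–B5, B5–B6, B4–B7, B6–B8
Every bag has size at most 2, so the width is 2 − 1 = 1 and tw(G) ≤ 1. Any graph with an edge has treewidth ≥ 1, and G has the edge a–e. The upper and lower bounds meet at 1, so that is the treewidth.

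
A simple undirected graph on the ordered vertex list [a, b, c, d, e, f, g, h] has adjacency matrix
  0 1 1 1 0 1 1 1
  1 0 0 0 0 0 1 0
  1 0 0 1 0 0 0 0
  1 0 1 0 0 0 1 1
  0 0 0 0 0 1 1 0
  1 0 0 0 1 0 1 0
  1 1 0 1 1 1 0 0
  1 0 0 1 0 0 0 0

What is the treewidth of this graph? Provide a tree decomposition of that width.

Treewidth 2.
One optimal decomposition is:
Bags: B1 = {a, d, g}  B2 = {a, f, g}  B3 = {e, f, g}  B4 = {a, d, h}  B5 = {a, b, g}  B6 = {a, c, d}
Tree: B1–B2, B2–B3, B1–B4, B1–B5, B1–B6

Every bag has size at most 3, so the width is 3 − 1 = 2 and tw(G) ≤ 2. Conversely, {e, f, g} is a clique of size 3, and the vertices of any clique must share a bag in every tree decomposition; so some bag has ≥ 3 vertices and tw(G) ≥ 2. The upper and lower bounds meet at 2, so that is the treewidth.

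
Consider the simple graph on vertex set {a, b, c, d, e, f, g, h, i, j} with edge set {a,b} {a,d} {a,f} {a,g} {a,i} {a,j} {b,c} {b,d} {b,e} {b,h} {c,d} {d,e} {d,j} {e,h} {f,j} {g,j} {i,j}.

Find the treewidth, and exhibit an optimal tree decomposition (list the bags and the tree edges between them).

Every bag has size at most 3, so the width is 3 − 1 = 2 and tw(G) ≤ 2. On the other hand G contains the 3-clique {b, d, e}. A clique must lie in a single bag of any decomposition, so no decomposition can have width below 2. Therefore the treewidth is 2.

Treewidth 2.
Bags: B1 = {a, b, d}  B2 = {b, d, e}  B3 = {b, e, h}  B4 = {a, d, j}  B5 = {b, c, d}  B6 = {a, i, j}  B7 = {a, f, j}  B8 = {a, g, j}
Tree: B1–B2, B2–B3, B1–B4, B1–B5, B4–B6, B6–B7, B6–B8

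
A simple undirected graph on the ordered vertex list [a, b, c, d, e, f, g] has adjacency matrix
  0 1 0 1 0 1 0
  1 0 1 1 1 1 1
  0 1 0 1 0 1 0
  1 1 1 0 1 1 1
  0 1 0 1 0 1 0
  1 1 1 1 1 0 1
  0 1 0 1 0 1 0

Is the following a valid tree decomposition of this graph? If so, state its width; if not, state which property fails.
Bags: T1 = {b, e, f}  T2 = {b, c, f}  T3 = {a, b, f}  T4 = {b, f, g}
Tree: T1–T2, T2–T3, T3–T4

No — vertex d appears in no bag.

A tree decomposition must satisfy three properties: every vertex lies in some bag; for every edge, both endpoints lie together in some bag; and for every vertex, the bags containing it form a connected subtree. Here vertex d appears in no bag, so the decomposition is invalid.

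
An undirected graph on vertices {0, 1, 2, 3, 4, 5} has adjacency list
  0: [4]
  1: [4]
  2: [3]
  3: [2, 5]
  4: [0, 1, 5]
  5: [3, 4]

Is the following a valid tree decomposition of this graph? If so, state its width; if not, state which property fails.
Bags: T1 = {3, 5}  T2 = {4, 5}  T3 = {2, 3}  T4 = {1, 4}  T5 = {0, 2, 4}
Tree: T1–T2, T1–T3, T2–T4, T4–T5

A tree decomposition must satisfy three properties: every vertex lies in some bag; for every edge, both endpoints lie together in some bag; and for every vertex, the bags containing it form a connected subtree. Here bags containing vertex 2 are not connected in the tree, so the decomposition is invalid.

No — bags containing vertex 2 are not connected in the tree.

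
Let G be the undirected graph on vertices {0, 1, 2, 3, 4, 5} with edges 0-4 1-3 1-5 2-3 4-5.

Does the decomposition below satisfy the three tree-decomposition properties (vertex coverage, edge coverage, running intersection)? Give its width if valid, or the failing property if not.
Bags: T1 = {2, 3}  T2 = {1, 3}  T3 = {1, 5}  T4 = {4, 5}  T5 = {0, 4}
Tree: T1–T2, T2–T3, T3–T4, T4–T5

Vertex coverage: the bags together contain {0, 1, 2, 3, 4, 5}, the full vertex set. Edge coverage: each edge of G has both endpoints in at least one bag. Running intersection: for every vertex, the bags containing it form a connected subtree. All three properties hold, so this is a valid tree decomposition of width max|bag| − 1 = 1, and hence tw(G) ≤ 1.

Yes; width 1.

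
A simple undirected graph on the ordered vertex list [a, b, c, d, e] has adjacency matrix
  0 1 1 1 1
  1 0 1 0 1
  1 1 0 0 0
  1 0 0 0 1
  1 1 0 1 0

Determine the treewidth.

2

A width-2 tree decomposition is:
Bags: B1 = {a, b, e}  B2 = {a, b, c}  B3 = {a, d, e}
Tree: B1–B2, B1–B3
Every bag has size at most 3, so the width is 3 − 1 = 2 and tw(G) ≤ 2. For the lower bound, the 3 vertices {a, d, e} are pairwise adjacent, and any tree decomposition puts a clique entirely inside one bag — forcing width ≥ 2. Hence tw(G) = 2 exactly.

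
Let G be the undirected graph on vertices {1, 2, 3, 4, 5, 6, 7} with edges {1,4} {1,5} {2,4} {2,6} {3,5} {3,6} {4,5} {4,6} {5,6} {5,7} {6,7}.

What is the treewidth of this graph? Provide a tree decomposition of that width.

Treewidth 2.
Bags: B1 = {4, 5, 6}  B2 = {5, 6, 7}  B3 = {2, 4, 6}  B4 = {3, 5, 6}  B5 = {1, 4, 5}
Tree: B1–B2, B1–B3, B1–B4, B1–B5

Each bag holds 3 vertices, so the decomposition has width 2, which upper-bounds the treewidth. For the lower bound, the 3 vertices {2, 4, 6} are pairwise adjacent, and any tree decomposition puts a clique entirely inside one bag — forcing width ≥ 2. Combining the bounds, tw(G) = 2.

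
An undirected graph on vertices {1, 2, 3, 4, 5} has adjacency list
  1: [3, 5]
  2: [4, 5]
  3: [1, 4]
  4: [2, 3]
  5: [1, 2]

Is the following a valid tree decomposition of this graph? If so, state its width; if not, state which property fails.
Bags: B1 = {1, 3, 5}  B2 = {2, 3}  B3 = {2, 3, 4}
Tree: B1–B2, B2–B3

No — edge (5,2) lies in no bag.

A tree decomposition must satisfy three properties: every vertex lies in some bag; for every edge, both endpoints lie together in some bag; and for every vertex, the bags containing it form a connected subtree. Here edge (5,2) lies in no bag, so the decomposition is invalid.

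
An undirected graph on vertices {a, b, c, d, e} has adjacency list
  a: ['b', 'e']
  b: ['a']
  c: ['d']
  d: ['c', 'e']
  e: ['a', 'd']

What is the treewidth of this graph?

1

A width-1 tree decomposition is:
Bags: B1 = {c, d}  B2 = {d, e}  B3 = {a, e}  B4 = {a, b}
Tree: B1–B2, B2–B3, B3–B4
Every bag has size at most 2, so the width is 2 − 1 = 1 and tw(G) ≤ 1. Any graph with an edge has treewidth ≥ 1, and G has the edge c–d. Hence tw(G) = 1 exactly.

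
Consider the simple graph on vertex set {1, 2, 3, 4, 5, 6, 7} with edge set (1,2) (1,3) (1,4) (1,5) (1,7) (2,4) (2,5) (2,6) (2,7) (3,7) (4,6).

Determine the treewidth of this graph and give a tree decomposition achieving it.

Treewidth 2.
One optimal decomposition is:
Bags: B1 = {1, 2, 4}  B2 = {1, 2, 7}  B3 = {1, 3, 7}  B4 = {2, 4, 6}  B5 = {1, 2, 5}
Tree: B1–B2, B2–B3, B1–B4, B2–B5

The largest bag has 3 vertices, giving width 2; this decomposition certifies tw(G) ≤ 2. On the other hand G contains the 3-clique {1, 2, 4}. A clique must lie in a single bag of any decomposition, so no decomposition can have width below 2. Therefore the treewidth is 2.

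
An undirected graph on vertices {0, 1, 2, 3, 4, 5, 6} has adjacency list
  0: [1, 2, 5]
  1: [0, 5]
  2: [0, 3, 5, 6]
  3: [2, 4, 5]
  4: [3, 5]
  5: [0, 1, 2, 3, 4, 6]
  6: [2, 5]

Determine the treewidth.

2

A width-2 tree decomposition is:
Bags: B1 = {2, 3, 5}  B2 = {3, 4, 5}  B3 = {2, 5, 6}  B4 = {0, 2, 5}  B5 = {0, 1, 5}
Tree: B1–B2, B1–B3, B3–B4, B4–B5
Each bag holds 3 vertices, so the decomposition has width 2, which upper-bounds the treewidth. Conversely, {0, 1, 5} is a clique of size 3, and the vertices of any clique must share a bag in every tree decomposition; so some bag has ≥ 3 vertices and tw(G) ≥ 2. The upper and lower bounds meet at 2, so that is the treewidth.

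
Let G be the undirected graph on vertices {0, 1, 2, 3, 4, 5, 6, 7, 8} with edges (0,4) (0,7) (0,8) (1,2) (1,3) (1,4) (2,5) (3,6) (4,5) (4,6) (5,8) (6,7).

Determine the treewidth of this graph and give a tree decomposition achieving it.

Treewidth 3.
Bags: B1 = {1, 3, 6, 7}  B2 = {1, 4, 6, 7}  B3 = {0, 1, 4, 7}  B4 = {0, 1, 2, 4}  B5 = {0, 2, 4, 5}  B6 = {0, 2, 5, 8}
Tree: B1–B2, B2–B3, B3–B4, B4–B5, B5–B6

Each bag holds 4 vertices, so the decomposition has width 3, which upper-bounds the treewidth. For the lower bound: the 4 vertex sets {3,6,7}, {1}, {4}, {0,2,5,8} are disjoint, each induces a connected subgraph, and every pair is joined by at least one edge of G. Contracting each set to a single vertex therefore yields K_{4} as a minor, and since treewidth is minor-monotone, tw(G) ≥ tw(K_{4}) = 3. Therefore the treewidth is 3.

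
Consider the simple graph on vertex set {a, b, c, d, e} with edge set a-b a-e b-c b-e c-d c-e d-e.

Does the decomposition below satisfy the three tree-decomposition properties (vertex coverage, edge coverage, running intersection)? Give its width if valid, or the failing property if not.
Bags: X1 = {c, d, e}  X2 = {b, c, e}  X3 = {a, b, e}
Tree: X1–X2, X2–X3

Vertex coverage: the bags together contain {a, b, c, d, e}, the full vertex set. Edge coverage: each edge of G has both endpoints in at least one bag. Running intersection: for every vertex, the bags containing it form a connected subtree. All three properties hold, so this is a valid tree decomposition of width max|bag| − 1 = 2, and hence tw(G) ≤ 2.

Yes; width 2.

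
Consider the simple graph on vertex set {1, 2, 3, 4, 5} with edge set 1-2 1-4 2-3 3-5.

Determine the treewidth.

1

A width-1 tree decomposition is:
Bags: B1 = {1, 2}  B2 = {2, 3}  B3 = {1, 4}  B4 = {3, 5}
Tree: B1–B2, B1–B3, B2–B4
Every bag has size at most 2, so the width is 2 − 1 = 1 and tw(G) ≤ 1. Any graph with an edge has treewidth ≥ 1, and G has the edge 2–1. Therefore the treewidth is 1.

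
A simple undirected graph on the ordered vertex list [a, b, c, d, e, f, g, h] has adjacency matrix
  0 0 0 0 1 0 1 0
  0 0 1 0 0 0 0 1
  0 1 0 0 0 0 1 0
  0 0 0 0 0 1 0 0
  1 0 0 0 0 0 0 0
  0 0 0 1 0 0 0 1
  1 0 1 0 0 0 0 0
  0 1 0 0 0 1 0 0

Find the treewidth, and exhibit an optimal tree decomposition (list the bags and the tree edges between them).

Each bag holds 2 vertices, so the decomposition has width 1, which upper-bounds the treewidth. Any graph with an edge has treewidth ≥ 1, and G has the edge e–a. Combining the bounds, tw(G) = 1.

Treewidth 1.
One optimal decomposition is:
Bags: B1 = {a, e}  B2 = {a, g}  B3 = {c, g}  B4 = {b, c}  B5 = {b, h}  B6 = {f, h}  B7 = {d, f}
Tree: B1–B2, B2–B3, B3–B4, B4–B5, B5–B6, B6–B7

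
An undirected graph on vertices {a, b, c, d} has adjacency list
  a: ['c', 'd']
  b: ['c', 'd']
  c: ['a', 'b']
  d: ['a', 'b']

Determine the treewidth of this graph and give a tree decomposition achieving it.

Treewidth 2.
Bags: B1 = {a, b, c}  B2 = {a, b, d}
Tree: B1–B2

Every bag has size at most 3, so the width is 3 − 1 = 2 and tw(G) ≤ 2. For the lower bound, G contains the cycle a–c–b–d–a, so G is not a forest; only forests have treewidth ≤ 1, hence tw(G) ≥ 2. Combining the bounds, tw(G) = 2.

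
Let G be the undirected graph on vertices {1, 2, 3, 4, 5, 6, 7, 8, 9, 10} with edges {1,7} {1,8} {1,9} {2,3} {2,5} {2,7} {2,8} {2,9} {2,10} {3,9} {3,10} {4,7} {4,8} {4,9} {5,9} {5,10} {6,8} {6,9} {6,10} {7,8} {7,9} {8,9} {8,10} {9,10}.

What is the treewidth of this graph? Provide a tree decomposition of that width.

Treewidth 3.
One optimal decomposition is:
Bags: B1 = {2, 8, 9, 10}  B2 = {2, 5, 9, 10}  B3 = {2, 7, 8, 9}  B4 = {1, 7, 8, 9}  B5 = {2, 3, 9, 10}  B6 = {6, 8, 9, 10}  B7 = {4, 7, 8, 9}
Tree: B1–B2, B1–B3, B3–B4, B1–B5, B1–B6, B3–B7

The largest bag has 4 vertices, giving width 3; this decomposition certifies tw(G) ≤ 3. On the other hand G contains the 4-clique {2, 8, 9, 10}. A clique must lie in a single bag of any decomposition, so no decomposition can have width below 3. Combining the bounds, tw(G) = 3.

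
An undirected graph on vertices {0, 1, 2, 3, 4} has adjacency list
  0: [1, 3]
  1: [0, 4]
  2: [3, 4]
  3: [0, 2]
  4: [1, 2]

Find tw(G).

2

A width-2 tree decomposition is:
Bags: B1 = {0, 2, 3}  B2 = {0, 2, 4}  B3 = {0, 1, 4}
Tree: B1–B2, B2–B3
The largest bag has 3 vertices, giving width 2; this decomposition certifies tw(G) ≤ 2. The edges 0–3–2–4–1–0 form a cycle, so G is not a tree and its treewidth is at least 2. Therefore the treewidth is 2.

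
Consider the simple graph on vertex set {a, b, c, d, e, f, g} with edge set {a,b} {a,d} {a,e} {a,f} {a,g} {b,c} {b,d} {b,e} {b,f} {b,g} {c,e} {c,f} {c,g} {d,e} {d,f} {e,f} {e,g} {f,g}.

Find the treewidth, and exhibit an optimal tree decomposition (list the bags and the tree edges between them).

Every bag has size at most 5, so the width is 5 − 1 = 4 and tw(G) ≤ 4. On the other hand G contains the 5-clique {b, c, e, f, g}. A clique must lie in a single bag of any decomposition, so no decomposition can have width below 4. Combining the bounds, tw(G) = 4.

Treewidth 4.
Bags: B1 = {a, b, d, e, f}  B2 = {a, b, e, f, g}  B3 = {b, c, e, f, g}
Tree: B1–B2, B2–B3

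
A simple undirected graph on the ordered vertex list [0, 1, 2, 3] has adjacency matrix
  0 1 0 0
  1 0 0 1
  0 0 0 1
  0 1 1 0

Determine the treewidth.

1

A width-1 tree decomposition is:
Bags: B1 = {2, 3}  B2 = {1, 3}  B3 = {0, 1}
Tree: B1–B2, B2–B3
Each bag holds 2 vertices, so the decomposition has width 1, which upper-bounds the treewidth. G has an edge, so its treewidth is at least 1. Therefore the treewidth is 1.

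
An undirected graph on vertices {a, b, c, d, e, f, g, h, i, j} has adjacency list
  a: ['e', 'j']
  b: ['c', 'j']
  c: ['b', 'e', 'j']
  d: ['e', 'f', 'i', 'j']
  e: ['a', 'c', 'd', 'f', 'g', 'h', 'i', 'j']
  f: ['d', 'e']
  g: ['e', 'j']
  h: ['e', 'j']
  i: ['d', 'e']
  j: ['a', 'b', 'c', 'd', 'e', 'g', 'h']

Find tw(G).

A width-2 tree decomposition is:
Bags: B1 = {b, c, j}  B2 = {c, e, j}  B3 = {e, g, j}  B4 = {d, e, j}  B5 = {e, h, j}  B6 = {d, e, i}  B7 = {d, e, f}  B8 = {a, e, j}
Tree: B1–B2, B2–B3, B3–B4, B2–B5, B4–B6, B6–B7, B5–B8
The largest bag has 3 vertices, giving width 2; this decomposition certifies tw(G) ≤ 2. On the other hand G contains the 3-clique {d, e, j}. A clique must lie in a single bag of any decomposition, so no decomposition can have width below 2. Combining the bounds, tw(G) = 2.

2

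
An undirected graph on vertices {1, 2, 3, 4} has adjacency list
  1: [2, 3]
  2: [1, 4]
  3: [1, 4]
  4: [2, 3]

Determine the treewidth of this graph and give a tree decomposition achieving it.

Treewidth 2.
One such decomposition:
Bags: B1 = {2, 3, 4}  B2 = {1, 2, 3}
Tree: B1–B2

Every bag has size at most 3, so the width is 3 − 1 = 2 and tw(G) ≤ 2. Since 3–4–2–1–3 is a cycle in G, G is not acyclic. Forests are exactly the graphs of treewidth ≤ 1, so tw(G) ≥ 2. The upper and lower bounds meet at 2, so that is the treewidth.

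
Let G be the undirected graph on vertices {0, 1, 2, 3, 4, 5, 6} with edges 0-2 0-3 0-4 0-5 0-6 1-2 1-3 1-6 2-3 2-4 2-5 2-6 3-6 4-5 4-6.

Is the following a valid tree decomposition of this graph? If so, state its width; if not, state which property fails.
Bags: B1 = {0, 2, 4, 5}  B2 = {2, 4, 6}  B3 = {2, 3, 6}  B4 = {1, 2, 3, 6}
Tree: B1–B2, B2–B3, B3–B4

A tree decomposition must satisfy three properties: every vertex lies in some bag; for every edge, both endpoints lie together in some bag; and for every vertex, the bags containing it form a connected subtree. Here edge (0,6) lies in no bag, so the decomposition is invalid.

No — edge (0,6) lies in no bag.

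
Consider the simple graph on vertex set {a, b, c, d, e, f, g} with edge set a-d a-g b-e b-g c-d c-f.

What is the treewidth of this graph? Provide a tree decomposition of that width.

Treewidth 1.
One such decomposition:
Bags: B1 = {c, f}  B2 = {c, d}  B3 = {a, d}  B4 = {a, g}  B5 = {b, g}  B6 = {b, e}
Tree: B1–B2, B2–B3, B3–B4, B4–B5, B5–B6

Each bag holds 2 vertices, so the decomposition has width 1, which upper-bounds the treewidth. Any graph with an edge has treewidth ≥ 1, and G has the edge f–c. Hence tw(G) = 1 exactly.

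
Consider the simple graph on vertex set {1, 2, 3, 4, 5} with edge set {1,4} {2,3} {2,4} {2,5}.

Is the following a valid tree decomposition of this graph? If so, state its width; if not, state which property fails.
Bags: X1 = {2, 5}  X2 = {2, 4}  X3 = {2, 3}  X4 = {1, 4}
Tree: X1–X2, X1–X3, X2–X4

Yes; width 1.

Vertex coverage: the bags together contain {1, 2, 3, 4, 5}, the full vertex set. Edge coverage: each edge of G has both endpoints in at least one bag. Running intersection: for every vertex, the bags containing it form a connected subtree. All three properties hold, so this is a valid tree decomposition of width max|bag| − 1 = 1, and hence tw(G) ≤ 1.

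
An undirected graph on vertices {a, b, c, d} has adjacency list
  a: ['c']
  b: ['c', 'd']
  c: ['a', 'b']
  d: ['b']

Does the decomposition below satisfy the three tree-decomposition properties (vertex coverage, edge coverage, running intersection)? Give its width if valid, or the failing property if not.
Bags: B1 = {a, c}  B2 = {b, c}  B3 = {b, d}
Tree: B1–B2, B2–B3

Vertex coverage: the bags together contain {a, b, c, d}, the full vertex set. Edge coverage: each edge of G has both endpoints in at least one bag. Running intersection: for every vertex, the bags containing it form a connected subtree. All three properties hold, so this is a valid tree decomposition of width max|bag| − 1 = 1, and hence tw(G) ≤ 1.

Yes; width 1.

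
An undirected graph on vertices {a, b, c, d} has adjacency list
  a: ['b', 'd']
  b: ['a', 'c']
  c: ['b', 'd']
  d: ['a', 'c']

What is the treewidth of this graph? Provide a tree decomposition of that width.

Treewidth 2.
One optimal decomposition is:
Bags: B1 = {a, b, d}  B2 = {b, c, d}
Tree: B1–B2

The largest bag has 3 vertices, giving width 2; this decomposition certifies tw(G) ≤ 2. The edges b–a–d–c–b form a cycle, so G is not a tree and its treewidth is at least 2. The upper and lower bounds meet at 2, so that is the treewidth.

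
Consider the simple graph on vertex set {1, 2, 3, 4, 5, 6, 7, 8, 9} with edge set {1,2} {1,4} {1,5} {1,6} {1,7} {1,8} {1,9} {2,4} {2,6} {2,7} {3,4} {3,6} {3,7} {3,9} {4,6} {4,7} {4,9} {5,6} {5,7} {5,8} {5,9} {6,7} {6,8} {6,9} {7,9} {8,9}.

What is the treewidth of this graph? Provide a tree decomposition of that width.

The largest bag has 5 vertices, giving width 4; this decomposition certifies tw(G) ≤ 4. Conversely, {1, 5, 6, 8, 9} is a clique of size 5, and the vertices of any clique must share a bag in every tree decomposition; so some bag has ≥ 5 vertices and tw(G) ≥ 4. Therefore the treewidth is 4.

Treewidth 4.
One such decomposition:
Bags: B1 = {3, 4, 6, 7, 9}  B2 = {1, 4, 6, 7, 9}  B3 = {1, 2, 4, 6, 7}  B4 = {1, 5, 6, 7, 9}  B5 = {1, 5, 6, 8, 9}
Tree: B1–B2, B2–B3, B2–B4, B4–B5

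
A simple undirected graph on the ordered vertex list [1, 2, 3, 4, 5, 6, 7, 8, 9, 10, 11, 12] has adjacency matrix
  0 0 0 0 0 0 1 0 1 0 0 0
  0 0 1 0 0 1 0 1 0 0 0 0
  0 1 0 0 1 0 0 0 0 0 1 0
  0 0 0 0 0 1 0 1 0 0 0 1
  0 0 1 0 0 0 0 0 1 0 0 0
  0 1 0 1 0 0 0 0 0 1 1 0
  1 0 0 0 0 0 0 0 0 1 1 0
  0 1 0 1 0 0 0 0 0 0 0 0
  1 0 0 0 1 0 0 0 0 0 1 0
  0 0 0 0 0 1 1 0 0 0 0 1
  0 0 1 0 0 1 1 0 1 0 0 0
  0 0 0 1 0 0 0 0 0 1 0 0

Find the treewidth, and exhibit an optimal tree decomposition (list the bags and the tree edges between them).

Each bag holds 4 vertices, so the decomposition has width 3, which upper-bounds the treewidth. For the lower bound: the 4 vertex sets {1,5,9}, {7}, {11}, {2,3,6,10} are disjoint, each induces a connected subgraph, and every pair is joined by at least one edge of G. Contracting each set to a single vertex therefore yields K_{4} as a minor, and since treewidth is minor-monotone, tw(G) ≥ tw(K_{4}) = 3. The upper and lower bounds meet at 3, so that is the treewidth.

Treewidth 3.
Bags: B1 = {1, 5, 7, 9}  B2 = {5, 7, 9, 11}  B3 = {3, 5, 7, 11}  B4 = {3, 7, 10, 11}  B5 = {3, 6, 10, 11}  B6 = {2, 3, 6, 10}  B7 = {2, 6, 10, 12}  B8 = {2, 4, 6, 12}  B9 = {2, 4, 8, 12}
Tree: B1–B2, B2–B3, B3–B4, B4–B5, B5–B6, B6–B7, B7–B8, B8–B9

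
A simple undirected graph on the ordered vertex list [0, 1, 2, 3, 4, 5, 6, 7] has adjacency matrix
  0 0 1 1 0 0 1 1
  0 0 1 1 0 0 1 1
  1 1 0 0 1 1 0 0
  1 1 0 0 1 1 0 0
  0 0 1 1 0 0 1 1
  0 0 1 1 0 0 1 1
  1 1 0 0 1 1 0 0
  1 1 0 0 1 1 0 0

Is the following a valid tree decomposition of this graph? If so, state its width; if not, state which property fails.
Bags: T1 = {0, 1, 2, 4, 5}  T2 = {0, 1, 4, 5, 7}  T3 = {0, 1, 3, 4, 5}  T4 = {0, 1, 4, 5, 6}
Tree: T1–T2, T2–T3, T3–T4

Yes; width 4.

Vertex coverage: the bags together contain {0, 1, 2, 3, 4, 5, 6, 7}, the full vertex set. Edge coverage: each edge of G has both endpoints in at least one bag. Running intersection: for every vertex, the bags containing it form a connected subtree. All three properties hold, so this is a valid tree decomposition of width max|bag| − 1 = 4, and hence tw(G) ≤ 4.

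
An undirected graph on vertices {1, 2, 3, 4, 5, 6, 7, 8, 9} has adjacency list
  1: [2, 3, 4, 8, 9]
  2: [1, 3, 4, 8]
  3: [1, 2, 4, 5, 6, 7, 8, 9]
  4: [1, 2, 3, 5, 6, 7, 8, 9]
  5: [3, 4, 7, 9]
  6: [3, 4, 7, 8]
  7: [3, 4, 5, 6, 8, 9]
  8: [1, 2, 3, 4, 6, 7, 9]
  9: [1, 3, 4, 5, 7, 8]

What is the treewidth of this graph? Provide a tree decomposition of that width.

Treewidth 4.
Bags: B1 = {3, 4, 5, 7, 9}  B2 = {3, 4, 7, 8, 9}  B3 = {1, 3, 4, 8, 9}  B4 = {1, 2, 3, 4, 8}  B5 = {3, 4, 6, 7, 8}
Tree: B1–B2, B2–B3, B3–B4, B2–B5

Each bag holds 5 vertices, so the decomposition has width 4, which upper-bounds the treewidth. For the lower bound, the 5 vertices {1, 3, 4, 8, 9} are pairwise adjacent, and any tree decomposition puts a clique entirely inside one bag — forcing width ≥ 4. The upper and lower bounds meet at 4, so that is the treewidth.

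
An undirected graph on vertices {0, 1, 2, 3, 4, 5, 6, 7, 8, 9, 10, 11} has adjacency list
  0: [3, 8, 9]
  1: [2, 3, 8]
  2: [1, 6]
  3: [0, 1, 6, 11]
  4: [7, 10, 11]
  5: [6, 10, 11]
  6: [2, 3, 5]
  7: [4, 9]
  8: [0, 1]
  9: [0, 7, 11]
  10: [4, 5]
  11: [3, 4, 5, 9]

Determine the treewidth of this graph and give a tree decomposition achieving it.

Treewidth 3.
One such decomposition:
Bags: B1 = {4, 7, 9, 10}  B2 = {4, 9, 10, 11}  B3 = {5, 9, 10, 11}  B4 = {0, 5, 9, 11}  B5 = {0, 3, 5, 11}  B6 = {0, 3, 5, 6}  B7 = {0, 3, 6, 8}  B8 = {1, 3, 6, 8}  B9 = {1, 2, 6, 8}
Tree: B1–B2, B2–B3, B3–B4, B4–B5, B5–B6, B6–B7, B7–B8, B8–B9

The largest bag has 4 vertices, giving width 3; this decomposition certifies tw(G) ≤ 3. For the lower bound: the 4 vertex sets {4,7,10}, {9}, {11}, {0,3,5,6} are disjoint, each induces a connected subgraph, and every pair is joined by at least one edge of G. Contracting each set to a single vertex therefore yields K_{4} as a minor, and since treewidth is minor-monotone, tw(G) ≥ tw(K_{4}) = 3. Hence tw(G) = 3 exactly.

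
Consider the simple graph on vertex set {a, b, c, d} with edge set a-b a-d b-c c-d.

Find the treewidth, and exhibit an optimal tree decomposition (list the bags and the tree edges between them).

Treewidth 2.
Bags: B1 = {a, b, c}  B2 = {a, c, d}
Tree: B1–B2

Each bag holds 3 vertices, so the decomposition has width 2, which upper-bounds the treewidth. Since a–b–c–d–a is a cycle in G, G is not acyclic. Forests are exactly the graphs of treewidth ≤ 1, so tw(G) ≥ 2. Therefore the treewidth is 2.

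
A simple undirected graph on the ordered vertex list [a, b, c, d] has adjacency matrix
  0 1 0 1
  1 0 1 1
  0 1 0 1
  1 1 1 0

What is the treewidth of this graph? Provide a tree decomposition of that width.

Treewidth 2.
One optimal decomposition is:
Bags: B1 = {b, c, d}  B2 = {a, b, d}
Tree: B1–B2

Every bag has size at most 3, so the width is 3 − 1 = 2 and tw(G) ≤ 2. On the other hand G contains the 3-clique {b, c, d}. A clique must lie in a single bag of any decomposition, so no decomposition can have width below 2. Therefore the treewidth is 2.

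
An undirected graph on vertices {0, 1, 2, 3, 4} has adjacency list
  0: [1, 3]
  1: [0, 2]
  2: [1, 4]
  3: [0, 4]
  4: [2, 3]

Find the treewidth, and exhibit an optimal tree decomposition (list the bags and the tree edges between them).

The largest bag has 3 vertices, giving width 2; this decomposition certifies tw(G) ≤ 2. The edges 0–1–2–4–3–0 form a cycle, so G is not a tree and its treewidth is at least 2. Combining the bounds, tw(G) = 2.

Treewidth 2.
Bags: B1 = {0, 1, 2}  B2 = {0, 2, 4}  B3 = {0, 3, 4}
Tree: B1–B2, B2–B3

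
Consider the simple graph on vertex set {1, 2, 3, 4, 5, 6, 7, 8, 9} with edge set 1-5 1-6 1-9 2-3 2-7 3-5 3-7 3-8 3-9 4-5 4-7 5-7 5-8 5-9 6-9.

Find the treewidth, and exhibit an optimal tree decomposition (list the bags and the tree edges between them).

Each bag holds 3 vertices, so the decomposition has width 2, which upper-bounds the treewidth. For the lower bound, the 3 vertices {2, 3, 7} are pairwise adjacent, and any tree decomposition puts a clique entirely inside one bag — forcing width ≥ 2. Hence tw(G) = 2 exactly.

Treewidth 2.
One such decomposition:
Bags: B1 = {3, 5, 8}  B2 = {3, 5, 9}  B3 = {3, 5, 7}  B4 = {2, 3, 7}  B5 = {4, 5, 7}  B6 = {1, 5, 9}  B7 = {1, 6, 9}
Tree: B1–B2, B2–B3, B3–B4, B3–B5, B2–B6, B6–B7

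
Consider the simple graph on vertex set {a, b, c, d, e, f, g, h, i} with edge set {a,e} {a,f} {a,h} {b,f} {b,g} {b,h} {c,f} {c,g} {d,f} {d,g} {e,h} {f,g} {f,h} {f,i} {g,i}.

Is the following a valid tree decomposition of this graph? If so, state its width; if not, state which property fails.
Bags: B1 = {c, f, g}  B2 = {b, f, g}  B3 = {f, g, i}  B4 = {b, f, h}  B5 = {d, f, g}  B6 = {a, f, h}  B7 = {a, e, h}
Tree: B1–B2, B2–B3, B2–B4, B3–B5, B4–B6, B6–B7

Yes; width 2.

Vertex coverage: the bags together contain {a, b, c, d, e, f, g, h, i}, the full vertex set. Edge coverage: each edge of G has both endpoints in at least one bag. Running intersection: for every vertex, the bags containing it form a connected subtree. All three properties hold, so this is a valid tree decomposition of width max|bag| − 1 = 2, and hence tw(G) ≤ 2.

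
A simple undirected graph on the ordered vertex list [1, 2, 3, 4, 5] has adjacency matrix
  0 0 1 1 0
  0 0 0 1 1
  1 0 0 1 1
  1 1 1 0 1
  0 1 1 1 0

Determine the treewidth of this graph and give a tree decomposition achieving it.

Each bag holds 3 vertices, so the decomposition has width 2, which upper-bounds the treewidth. On the other hand G contains the 3-clique {2, 4, 5}. A clique must lie in a single bag of any decomposition, so no decomposition can have width below 2. Hence tw(G) = 2 exactly.

Treewidth 2.
One such decomposition:
Bags: B1 = {3, 4, 5}  B2 = {2, 4, 5}  B3 = {1, 3, 4}
Tree: B1–B2, B1–B3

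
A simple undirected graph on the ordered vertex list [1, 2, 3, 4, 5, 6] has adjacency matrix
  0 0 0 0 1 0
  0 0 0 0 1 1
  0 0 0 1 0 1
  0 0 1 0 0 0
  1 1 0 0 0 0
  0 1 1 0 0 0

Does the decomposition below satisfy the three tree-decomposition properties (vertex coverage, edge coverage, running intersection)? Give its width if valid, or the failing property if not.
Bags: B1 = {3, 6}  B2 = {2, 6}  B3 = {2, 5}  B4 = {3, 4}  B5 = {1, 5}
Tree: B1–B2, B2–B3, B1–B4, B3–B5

Yes; width 1.

Every vertex of G appears in some bag (union = {1, 2, 3, 4, 5, 6}); every edge is covered by a bag; and for each vertex v the set of bags containing v is connected in the bag tree. The decomposition is therefore valid. The largest bag has 2 vertices, so the width is 1.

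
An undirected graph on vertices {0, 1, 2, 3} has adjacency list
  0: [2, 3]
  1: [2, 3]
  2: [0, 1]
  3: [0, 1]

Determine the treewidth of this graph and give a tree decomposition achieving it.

Treewidth 2.
One such decomposition:
Bags: B1 = {1, 2, 3}  B2 = {0, 2, 3}
Tree: B1–B2

The largest bag has 3 vertices, giving width 2; this decomposition certifies tw(G) ≤ 2. The edges 3–1–2–0–3 form a cycle, so G is not a tree and its treewidth is at least 2. Hence tw(G) = 2 exactly.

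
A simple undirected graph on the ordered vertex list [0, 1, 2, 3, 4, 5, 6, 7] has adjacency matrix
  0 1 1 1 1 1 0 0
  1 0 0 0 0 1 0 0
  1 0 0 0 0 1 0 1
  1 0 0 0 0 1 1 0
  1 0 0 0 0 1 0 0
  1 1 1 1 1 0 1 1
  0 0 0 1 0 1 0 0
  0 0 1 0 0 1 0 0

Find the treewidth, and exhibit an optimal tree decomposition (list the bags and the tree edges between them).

The largest bag has 3 vertices, giving width 2; this decomposition certifies tw(G) ≤ 2. For the lower bound, the 3 vertices {0, 1, 5} are pairwise adjacent, and any tree decomposition puts a clique entirely inside one bag — forcing width ≥ 2. Hence tw(G) = 2 exactly.

Treewidth 2.
One optimal decomposition is:
Bags: B1 = {0, 3, 5}  B2 = {3, 5, 6}  B3 = {0, 2, 5}  B4 = {0, 1, 5}  B5 = {0, 4, 5}  B6 = {2, 5, 7}
Tree: B1–B2, B1–B3, B1–B4, B1–B5, B3–B6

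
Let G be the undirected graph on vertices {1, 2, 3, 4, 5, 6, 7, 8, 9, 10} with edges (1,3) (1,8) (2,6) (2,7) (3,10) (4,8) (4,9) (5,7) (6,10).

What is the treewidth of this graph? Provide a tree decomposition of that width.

Treewidth 1.
Bags: B1 = {4, 9}  B2 = {4, 8}  B3 = {1, 8}  B4 = {1, 3}  B5 = {3, 10}  B6 = {6, 10}  B7 = {2, 6}  B8 = {2, 7}  B9 = {5, 7}
Tree: B1–B2, B2–B3, B3–B4, B4–B5, B5–B6, B6–B7, B7–B8, B8–B9

Each bag holds 2 vertices, so the decomposition has width 1, which upper-bounds the treewidth. Any graph with an edge has treewidth ≥ 1, and G has the edge 9–4. Hence tw(G) = 1 exactly.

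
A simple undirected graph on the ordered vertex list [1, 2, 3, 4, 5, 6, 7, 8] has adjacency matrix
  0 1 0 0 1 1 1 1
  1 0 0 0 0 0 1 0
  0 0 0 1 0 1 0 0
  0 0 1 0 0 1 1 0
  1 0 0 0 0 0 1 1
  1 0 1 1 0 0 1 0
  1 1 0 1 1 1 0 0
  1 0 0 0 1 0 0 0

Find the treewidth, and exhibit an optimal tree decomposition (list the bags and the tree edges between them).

Treewidth 2.
One optimal decomposition is:
Bags: B1 = {1, 6, 7}  B2 = {1, 2, 7}  B3 = {4, 6, 7}  B4 = {1, 5, 7}  B5 = {1, 5, 8}  B6 = {3, 4, 6}
Tree: B1–B2, B1–B3, B2–B4, B4–B5, B3–B6

Every bag has size at most 3, so the width is 3 − 1 = 2 and tw(G) ≤ 2. For the lower bound, the 3 vertices {1, 5, 8} are pairwise adjacent, and any tree decomposition puts a clique entirely inside one bag — forcing width ≥ 2. The upper and lower bounds meet at 2, so that is the treewidth.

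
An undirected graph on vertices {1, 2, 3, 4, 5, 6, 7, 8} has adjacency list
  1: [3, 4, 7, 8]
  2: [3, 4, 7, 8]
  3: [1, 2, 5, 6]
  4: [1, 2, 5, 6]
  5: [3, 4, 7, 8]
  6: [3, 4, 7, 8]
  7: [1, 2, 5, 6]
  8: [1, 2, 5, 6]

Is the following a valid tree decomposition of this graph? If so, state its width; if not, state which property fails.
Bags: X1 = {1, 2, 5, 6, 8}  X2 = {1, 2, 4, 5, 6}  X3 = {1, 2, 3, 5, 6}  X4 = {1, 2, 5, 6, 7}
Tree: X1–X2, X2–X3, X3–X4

Yes; width 4.

Every vertex of G appears in some bag (union = {1, 2, 3, 4, 5, 6, 7, 8}); every edge is covered by a bag; and for each vertex v the set of bags containing v is connected in the bag tree. The decomposition is therefore valid. The largest bag has 5 vertices, so the width is 4.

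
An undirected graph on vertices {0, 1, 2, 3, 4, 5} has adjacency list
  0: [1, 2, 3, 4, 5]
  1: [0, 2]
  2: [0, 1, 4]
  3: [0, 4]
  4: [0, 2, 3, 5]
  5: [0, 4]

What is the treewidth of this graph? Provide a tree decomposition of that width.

The largest bag has 3 vertices, giving width 2; this decomposition certifies tw(G) ≤ 2. Conversely, {0, 1, 2} is a clique of size 3, and the vertices of any clique must share a bag in every tree decomposition; so some bag has ≥ 3 vertices and tw(G) ≥ 2. The upper and lower bounds meet at 2, so that is the treewidth.

Treewidth 2.
One optimal decomposition is:
Bags: B1 = {0, 2, 4}  B2 = {0, 1, 2}  B3 = {0, 3, 4}  B4 = {0, 4, 5}
Tree: B1–B2, B1–B3, B1–B4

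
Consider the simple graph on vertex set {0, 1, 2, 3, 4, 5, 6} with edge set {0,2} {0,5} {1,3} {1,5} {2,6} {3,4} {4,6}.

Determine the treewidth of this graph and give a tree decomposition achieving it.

Each bag holds 3 vertices, so the decomposition has width 2, which upper-bounds the treewidth. For the lower bound, G contains the cycle 6–2–0–5–1–3–4–6, so G is not a forest; only forests have treewidth ≤ 1, hence tw(G) ≥ 2. Therefore the treewidth is 2.

Treewidth 2.
Bags: B1 = {0, 2, 6}  B2 = {0, 5, 6}  B3 = {1, 5, 6}  B4 = {1, 3, 6}  B5 = {3, 4, 6}
Tree: B1–B2, B2–B3, B3–B4, B4–B5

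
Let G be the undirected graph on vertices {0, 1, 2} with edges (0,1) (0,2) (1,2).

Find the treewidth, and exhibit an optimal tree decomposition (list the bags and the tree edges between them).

With just one bag of size 3, the width is 3 − 1 = 2, so tw(G) ≤ 2. Conversely, {0, 1, 2} is a clique of size 3, and the vertices of any clique must share a bag in every tree decomposition; so some bag has ≥ 3 vertices and tw(G) ≥ 2. The upper and lower bounds meet at 2, so that is the treewidth.

Treewidth 2.
One such decomposition:
Bags: B1 = {0, 1, 2}
Tree: (single bag)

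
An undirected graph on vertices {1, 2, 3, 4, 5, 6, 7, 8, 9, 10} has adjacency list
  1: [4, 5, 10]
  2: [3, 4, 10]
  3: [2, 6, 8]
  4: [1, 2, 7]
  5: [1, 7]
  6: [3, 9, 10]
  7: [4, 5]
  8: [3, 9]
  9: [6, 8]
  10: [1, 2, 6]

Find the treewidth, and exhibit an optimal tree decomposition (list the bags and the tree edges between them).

Each bag holds 3 vertices, so the decomposition has width 2, which upper-bounds the treewidth. The edges 8–9–6–3–8 form a cycle, so G is not a tree and its treewidth is at least 2. The upper and lower bounds meet at 2, so that is the treewidth.

Treewidth 2.
Bags: B1 = {3, 8, 9}  B2 = {3, 6, 9}  B3 = {2, 3, 6}  B4 = {2, 6, 10}  B5 = {2, 4, 10}  B6 = {1, 4, 10}  B7 = {1, 4, 7}  B8 = {1, 5, 7}
Tree: B1–B2, B2–B3, B3–B4, B4–B5, B5–B6, B6–B7, B7–B8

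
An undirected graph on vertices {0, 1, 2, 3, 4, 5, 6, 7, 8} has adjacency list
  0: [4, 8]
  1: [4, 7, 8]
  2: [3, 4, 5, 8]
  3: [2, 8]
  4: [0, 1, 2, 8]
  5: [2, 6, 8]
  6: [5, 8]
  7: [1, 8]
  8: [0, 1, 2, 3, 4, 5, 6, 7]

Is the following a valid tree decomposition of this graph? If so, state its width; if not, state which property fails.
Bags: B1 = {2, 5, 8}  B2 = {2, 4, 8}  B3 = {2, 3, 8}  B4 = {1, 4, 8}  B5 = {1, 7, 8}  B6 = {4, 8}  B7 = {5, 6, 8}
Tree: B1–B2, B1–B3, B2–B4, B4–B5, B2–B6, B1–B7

A tree decomposition must satisfy three properties: every vertex lies in some bag; for every edge, both endpoints lie together in some bag; and for every vertex, the bags containing it form a connected subtree. Here vertex 0 appears in no bag, so the decomposition is invalid.

No — vertex 0 appears in no bag.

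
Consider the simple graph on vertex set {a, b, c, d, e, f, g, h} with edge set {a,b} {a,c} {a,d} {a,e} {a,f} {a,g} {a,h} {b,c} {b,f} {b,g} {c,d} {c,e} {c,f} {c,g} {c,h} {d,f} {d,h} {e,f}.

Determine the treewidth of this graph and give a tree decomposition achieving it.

Each bag holds 4 vertices, so the decomposition has width 3, which upper-bounds the treewidth. Conversely, {a, b, c, g} is a clique of size 4, and the vertices of any clique must share a bag in every tree decomposition; so some bag has ≥ 4 vertices and tw(G) ≥ 3. The upper and lower bounds meet at 3, so that is the treewidth.

Treewidth 3.
Bags: B1 = {a, c, d, h}  B2 = {a, c, d, f}  B3 = {a, b, c, f}  B4 = {a, c, e, f}  B5 = {a, b, c, g}
Tree: B1–B2, B2–B3, B3–B4, B3–B5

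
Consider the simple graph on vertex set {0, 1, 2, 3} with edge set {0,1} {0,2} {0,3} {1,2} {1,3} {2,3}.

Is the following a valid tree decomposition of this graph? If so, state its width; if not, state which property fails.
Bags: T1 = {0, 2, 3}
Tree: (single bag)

A tree decomposition must satisfy three properties: every vertex lies in some bag; for every edge, both endpoints lie together in some bag; and for every vertex, the bags containing it form a connected subtree. Here vertex 1 appears in no bag, so the decomposition is invalid.

No — vertex 1 appears in no bag.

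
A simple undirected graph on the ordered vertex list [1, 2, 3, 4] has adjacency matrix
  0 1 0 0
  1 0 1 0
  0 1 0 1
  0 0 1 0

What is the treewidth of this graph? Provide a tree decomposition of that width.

Treewidth 1.
Bags: B1 = {1, 2}  B2 = {2, 3}  B3 = {3, 4}
Tree: B1–B2, B2–B3

The largest bag has 2 vertices, giving width 1; this decomposition certifies tw(G) ≤ 1. Any graph with an edge has treewidth ≥ 1, and G has the edge 1–2. Therefore the treewidth is 1.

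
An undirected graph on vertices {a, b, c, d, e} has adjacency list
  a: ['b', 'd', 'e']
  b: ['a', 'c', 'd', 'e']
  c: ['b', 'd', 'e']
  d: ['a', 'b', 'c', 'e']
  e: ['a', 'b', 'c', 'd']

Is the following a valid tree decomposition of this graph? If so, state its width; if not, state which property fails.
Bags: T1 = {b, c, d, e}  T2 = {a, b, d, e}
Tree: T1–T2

Every vertex of G appears in some bag (union = {a, b, c, d, e}); every edge is covered by a bag; and for each vertex v the set of bags containing v is connected in the bag tree. The decomposition is therefore valid. The largest bag has 4 vertices, so the width is 3.

Yes; width 3.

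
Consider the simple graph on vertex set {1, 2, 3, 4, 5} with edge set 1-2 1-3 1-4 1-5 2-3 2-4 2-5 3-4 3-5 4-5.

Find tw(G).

A width-4 tree decomposition is:
Bags: B1 = {1, 2, 3, 4, 5}
Tree: (single bag)
A single bag containing all 5 vertices is trivially a valid decomposition of width 4. For the lower bound, the 5 vertices {1, 2, 3, 4, 5} are pairwise adjacent, and any tree decomposition puts a clique entirely inside one bag — forcing width ≥ 4. The upper and lower bounds meet at 4, so that is the treewidth.

4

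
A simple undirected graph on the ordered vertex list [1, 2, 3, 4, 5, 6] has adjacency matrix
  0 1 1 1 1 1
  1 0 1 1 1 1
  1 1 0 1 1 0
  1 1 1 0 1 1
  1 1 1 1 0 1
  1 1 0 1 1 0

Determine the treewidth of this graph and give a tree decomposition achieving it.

Treewidth 4.
Bags: B1 = {1, 2, 4, 5, 6}  B2 = {1, 2, 3, 4, 5}
Tree: B1–B2

Each bag holds 5 vertices, so the decomposition has width 4, which upper-bounds the treewidth. For the lower bound, the 5 vertices {1, 2, 3, 4, 5} are pairwise adjacent, and any tree decomposition puts a clique entirely inside one bag — forcing width ≥ 4. Hence tw(G) = 4 exactly.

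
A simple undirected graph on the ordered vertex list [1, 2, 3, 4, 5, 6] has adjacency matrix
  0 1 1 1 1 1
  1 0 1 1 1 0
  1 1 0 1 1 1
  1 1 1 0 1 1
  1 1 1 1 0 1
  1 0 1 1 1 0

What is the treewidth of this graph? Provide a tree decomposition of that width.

Every bag has size at most 5, so the width is 5 − 1 = 4 and tw(G) ≤ 4. For the lower bound, the 5 vertices {1, 2, 3, 4, 5} are pairwise adjacent, and any tree decomposition puts a clique entirely inside one bag — forcing width ≥ 4. Combining the bounds, tw(G) = 4.

Treewidth 4.
One such decomposition:
Bags: B1 = {1, 3, 4, 5, 6}  B2 = {1, 2, 3, 4, 5}
Tree: B1–B2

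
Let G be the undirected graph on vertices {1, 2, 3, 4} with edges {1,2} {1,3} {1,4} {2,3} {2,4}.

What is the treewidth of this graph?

A width-2 tree decomposition is:
Bags: B1 = {1, 2, 4}  B2 = {1, 2, 3}
Tree: B1–B2
Each bag holds 3 vertices, so the decomposition has width 2, which upper-bounds the treewidth. On the other hand G contains the 3-clique {1, 2, 3}. A clique must lie in a single bag of any decomposition, so no decomposition can have width below 2. The upper and lower bounds meet at 2, so that is the treewidth.

2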